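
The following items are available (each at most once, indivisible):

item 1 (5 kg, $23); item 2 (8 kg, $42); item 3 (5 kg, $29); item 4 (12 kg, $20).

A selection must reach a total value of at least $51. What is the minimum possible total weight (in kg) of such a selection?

Subsets with value ≥ 51, sorted by total weight:
- item 1+item 3: weight 10, value 52
- item 2+item 3: weight 13, value 71
Minimum weight: 10 kg.

10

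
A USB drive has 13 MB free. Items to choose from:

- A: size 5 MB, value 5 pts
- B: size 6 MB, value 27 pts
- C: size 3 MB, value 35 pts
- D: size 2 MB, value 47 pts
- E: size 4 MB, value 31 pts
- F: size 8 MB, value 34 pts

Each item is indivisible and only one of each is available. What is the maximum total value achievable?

Check high-value combinations within 13 MB:
- C+D+F: size 3+2+8=13, value 35+47+34=116
- C+D+E: size 3+2+4=9, value 35+47+31=113
- B+C+D: size 6+3+2=11, value 27+35+47=109
- B+D+E: size 6+2+4=12, value 27+47+31=105
Best: 116 pts.

116 pts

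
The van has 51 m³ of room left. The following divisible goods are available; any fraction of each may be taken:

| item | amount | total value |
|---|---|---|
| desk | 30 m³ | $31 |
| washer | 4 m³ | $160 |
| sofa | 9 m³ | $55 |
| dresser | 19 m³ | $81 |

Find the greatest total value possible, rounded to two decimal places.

315.63

Take in order of value per unit:
- washer (160/4 per unit): all 4 → value 160, running total 160.00
- sofa (55/9 per unit): all 9 → value 55, running total 215.00
- dresser (81/19 per unit): all 19 → value 81, running total 296.00
- desk (31/30 per unit): 19 of 30 → value 19×31/30 = 19.6333, running total 315.63
Total 315.63.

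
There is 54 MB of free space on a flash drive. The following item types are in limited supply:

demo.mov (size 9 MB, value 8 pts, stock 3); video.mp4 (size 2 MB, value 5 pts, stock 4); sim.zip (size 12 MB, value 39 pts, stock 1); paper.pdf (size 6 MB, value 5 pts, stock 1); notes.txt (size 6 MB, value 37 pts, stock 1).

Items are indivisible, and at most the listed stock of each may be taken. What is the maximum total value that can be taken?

120 pts

Top feasible selections:
- 3×demo.mov + 4×video.mp4 + 1×sim.zip + 1×notes.txt: size 53, value 120
- 2×demo.mov + 4×video.mp4 + 1×sim.zip + 1×paper.pdf + 1×notes.txt: size 50, value 117
Best: 120 pts.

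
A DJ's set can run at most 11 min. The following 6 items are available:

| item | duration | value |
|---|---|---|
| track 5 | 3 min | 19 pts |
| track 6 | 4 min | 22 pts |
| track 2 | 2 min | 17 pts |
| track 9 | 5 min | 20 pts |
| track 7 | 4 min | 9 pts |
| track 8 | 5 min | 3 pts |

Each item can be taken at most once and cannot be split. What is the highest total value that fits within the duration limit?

59 pts

This is a 0/1 knapsack; check combinations near the capacity.
- track 6+track 2+track 9: duration 4+2+5=11, value 22+17+20=59
- track 5+track 6+track 2: duration 3+4+2=9, value 19+22+17=58
- track 5+track 2+track 9: duration 3+2+5=10, value 19+17+20=56
Best: 59 pts.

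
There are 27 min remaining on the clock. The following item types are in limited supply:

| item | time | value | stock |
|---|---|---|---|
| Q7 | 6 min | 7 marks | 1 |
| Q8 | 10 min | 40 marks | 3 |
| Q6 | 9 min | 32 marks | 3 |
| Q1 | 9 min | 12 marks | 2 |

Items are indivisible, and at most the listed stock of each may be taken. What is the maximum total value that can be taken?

Top feasible selections:
- 3×Q6: time 27, value 96
- 1×Q7 + 2×Q8: time 26, value 87
- 2×Q8: time 20, value 80
- 1×Q7 + 1×Q8 + 1×Q6: time 25, value 79
Best: 96 marks.

96 marks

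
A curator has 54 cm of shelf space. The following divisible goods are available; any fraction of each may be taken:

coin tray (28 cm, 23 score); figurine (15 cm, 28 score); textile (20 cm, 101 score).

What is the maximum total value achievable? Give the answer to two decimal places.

Take in order of value per unit:
- textile (101/20 per unit): all 20 → value 101, running total 101.00
- figurine (28/15 per unit): all 15 → value 28, running total 129.00
- coin tray (23/28 per unit): 19 of 28 → value 19×23/28 = 15.6071, running total 144.61
Total 144.61.

144.61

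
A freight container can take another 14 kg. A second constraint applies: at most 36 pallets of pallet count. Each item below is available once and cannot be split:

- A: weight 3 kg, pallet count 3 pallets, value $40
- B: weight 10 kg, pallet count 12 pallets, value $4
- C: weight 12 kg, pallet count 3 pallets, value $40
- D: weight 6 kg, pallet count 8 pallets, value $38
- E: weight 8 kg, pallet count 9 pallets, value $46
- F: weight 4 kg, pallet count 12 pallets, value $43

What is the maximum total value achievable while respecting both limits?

Feasible sets respecting both limits:
- A+D+F: weight 13, pallet count 23, value 121
- E+F: weight 12, pallet count 21, value 89
- A+E: weight 11, pallet count 12, value 86
Best: $121.

$121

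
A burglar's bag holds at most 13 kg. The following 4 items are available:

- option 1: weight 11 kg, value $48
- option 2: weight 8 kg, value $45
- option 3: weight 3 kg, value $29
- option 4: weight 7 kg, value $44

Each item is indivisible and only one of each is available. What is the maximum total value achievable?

This is a 0/1 knapsack; check combinations near the capacity.
- option 2+option 3: weight 8+3=11, value 45+29=74
- option 3+option 4: weight 3+7=10, value 29+44=73
- option 1: weight 11, value 48
- option 2: weight 8, value 45
- option 4: weight 7, value 44
Best: $74.

$74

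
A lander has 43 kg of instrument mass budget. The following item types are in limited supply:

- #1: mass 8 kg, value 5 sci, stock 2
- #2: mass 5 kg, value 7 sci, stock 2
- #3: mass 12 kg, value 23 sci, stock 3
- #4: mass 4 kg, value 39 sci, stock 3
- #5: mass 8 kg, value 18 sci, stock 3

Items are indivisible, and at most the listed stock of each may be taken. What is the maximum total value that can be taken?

Top feasible selections:
- 1×#2 + 3×#4 + 3×#5: mass 41, value 178
- 1×#3 + 3×#4 + 2×#5: mass 40, value 176
Best: 178 sci.

178 sci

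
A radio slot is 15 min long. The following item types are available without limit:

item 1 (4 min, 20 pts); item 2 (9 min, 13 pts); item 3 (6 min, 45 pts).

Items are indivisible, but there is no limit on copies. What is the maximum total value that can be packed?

Best value-per-unit is item 3 at 45/6, and filling with it alone uses duration 2×6=12. No mix of the others beats 2×45 = 90.

90 pts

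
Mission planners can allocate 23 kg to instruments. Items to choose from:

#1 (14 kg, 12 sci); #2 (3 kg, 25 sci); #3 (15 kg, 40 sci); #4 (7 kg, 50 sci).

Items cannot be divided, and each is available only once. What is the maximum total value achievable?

Check high-value combinations within 23 kg:
- #3+#4: mass 15+7=22, value 40+50=90
- #2+#4: mass 3+7=10, value 25+50=75
- #2+#3: mass 3+15=18, value 25+40=65
Best: 90 sci.

90 sci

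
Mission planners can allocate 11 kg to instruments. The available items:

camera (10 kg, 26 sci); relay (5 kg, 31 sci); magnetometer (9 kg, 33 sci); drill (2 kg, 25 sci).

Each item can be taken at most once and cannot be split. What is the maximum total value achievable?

Check high-value combinations within 11 kg:
- magnetometer+drill: mass 9+2=11, value 33+25=58
- relay+drill: mass 5+2=7, value 31+25=56
- magnetometer: mass 9, value 33
Best: 58 sci.

58 sci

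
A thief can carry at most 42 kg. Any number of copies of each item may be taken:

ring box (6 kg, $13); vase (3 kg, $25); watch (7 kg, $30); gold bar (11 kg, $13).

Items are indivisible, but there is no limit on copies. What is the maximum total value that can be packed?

$350

Best value-per-unit is vase at 25/3, and filling with it alone uses weight 14×3=42. No mix of the others beats 14×25 = 350.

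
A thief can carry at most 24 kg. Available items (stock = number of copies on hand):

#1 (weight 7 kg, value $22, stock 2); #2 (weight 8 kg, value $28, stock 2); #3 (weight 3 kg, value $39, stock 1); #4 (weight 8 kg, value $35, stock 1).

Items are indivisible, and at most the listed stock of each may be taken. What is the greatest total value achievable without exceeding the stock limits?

Best selections within weight 24 and stock limits:
- 1×#2 + 1×#3 + 1×#4: weight 19, value 102
- 1×#1 + 1×#3 + 1×#4: weight 18, value 96
Best: $102.

$102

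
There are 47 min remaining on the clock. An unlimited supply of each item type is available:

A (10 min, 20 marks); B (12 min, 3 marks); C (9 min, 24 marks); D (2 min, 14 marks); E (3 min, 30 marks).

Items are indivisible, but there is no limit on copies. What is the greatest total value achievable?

464 marks

Best value-per-unit is E at 30/3; filling with it alone gives 15×30 = 450.
Optimal mix: 1×D + 15×E → time 47, value 464.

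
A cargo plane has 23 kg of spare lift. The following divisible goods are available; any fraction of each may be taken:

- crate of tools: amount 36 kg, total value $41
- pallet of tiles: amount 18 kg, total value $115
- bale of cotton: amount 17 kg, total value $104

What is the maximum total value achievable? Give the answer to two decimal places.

Take in order of value per unit:
- pallet of tiles (115/18 per unit): all 18 → value 115, running total 115.00
- bale of cotton (104/17 per unit): 5 of 17 → value 5×104/17 = 30.5882, running total 145.59
Total 145.59.

145.59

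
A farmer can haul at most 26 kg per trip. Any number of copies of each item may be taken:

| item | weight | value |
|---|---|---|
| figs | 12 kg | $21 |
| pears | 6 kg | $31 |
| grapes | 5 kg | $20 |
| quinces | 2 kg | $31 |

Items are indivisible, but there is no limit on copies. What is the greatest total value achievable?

$403

Best value-per-unit is quinces at 31/2, and filling with it alone uses weight 13×2=26. No mix of the others beats 13×31 = 403.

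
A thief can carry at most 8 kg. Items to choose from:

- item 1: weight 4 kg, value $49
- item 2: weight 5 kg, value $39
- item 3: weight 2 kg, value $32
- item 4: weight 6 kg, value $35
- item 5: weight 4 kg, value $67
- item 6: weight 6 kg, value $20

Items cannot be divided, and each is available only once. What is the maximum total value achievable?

$116

This is a 0/1 knapsack; check combinations near the capacity.
- item 1+item 5: weight 4+4=8, value 49+67=116
- item 3+item 5: weight 2+4=6, value 32+67=99
- item 1+item 3: weight 4+2=6, value 49+32=81
- item 2+item 3: weight 5+2=7, value 39+32=71
- item 5: weight 4, value 67
Best: $116.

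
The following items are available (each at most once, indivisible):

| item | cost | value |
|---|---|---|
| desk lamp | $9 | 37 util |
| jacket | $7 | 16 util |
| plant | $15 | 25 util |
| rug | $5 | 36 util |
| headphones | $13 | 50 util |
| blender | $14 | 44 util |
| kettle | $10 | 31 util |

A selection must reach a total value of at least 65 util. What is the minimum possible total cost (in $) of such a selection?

Subsets with value ≥ 65, sorted by total cost:
- desk lamp+rug: cost 14, value 73
- rug+kettle: cost 15, value 67
Minimum cost: 14 $.

14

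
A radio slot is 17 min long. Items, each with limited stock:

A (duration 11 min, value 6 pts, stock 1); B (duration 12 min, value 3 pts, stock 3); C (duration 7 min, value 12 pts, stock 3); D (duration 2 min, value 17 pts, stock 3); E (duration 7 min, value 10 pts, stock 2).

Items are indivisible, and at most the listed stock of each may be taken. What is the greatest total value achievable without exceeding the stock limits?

Best selections within duration 17 and stock limits:
- 1×C + 3×D: duration 13, value 63
- 3×D + 1×E: duration 13, value 61
- 1×A + 3×D: duration 17, value 57
- 3×D: duration 6, value 51
Best: 63 pts.

63 pts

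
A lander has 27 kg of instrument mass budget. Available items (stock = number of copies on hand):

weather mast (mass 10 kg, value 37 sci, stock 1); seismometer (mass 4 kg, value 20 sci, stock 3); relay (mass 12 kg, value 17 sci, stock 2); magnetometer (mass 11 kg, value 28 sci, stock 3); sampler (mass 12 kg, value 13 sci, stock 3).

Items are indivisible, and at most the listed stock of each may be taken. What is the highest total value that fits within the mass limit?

97 sci

Best selections within mass 27 and stock limits:
- 1×weather mast + 3×seismometer: mass 22, value 97
- 3×seismometer + 1×magnetometer: mass 23, value 88
- 1×weather mast + 1×seismometer + 1×magnetometer: mass 25, value 85
Best: 97 sci.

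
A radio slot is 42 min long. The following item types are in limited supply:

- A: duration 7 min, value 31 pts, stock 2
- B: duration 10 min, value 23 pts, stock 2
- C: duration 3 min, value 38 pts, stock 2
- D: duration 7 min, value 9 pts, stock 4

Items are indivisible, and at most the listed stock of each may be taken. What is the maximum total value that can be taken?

184 pts

Best selections within duration 42 and stock limits:
- 2×A + 2×B + 2×C: duration 40, value 184
- 2×A + 1×B + 2×C + 1×D: duration 37, value 170
Best: 184 pts.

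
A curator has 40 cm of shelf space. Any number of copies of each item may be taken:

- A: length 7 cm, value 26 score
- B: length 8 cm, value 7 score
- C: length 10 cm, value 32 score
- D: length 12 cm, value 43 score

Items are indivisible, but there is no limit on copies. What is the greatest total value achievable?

Best value-per-unit is A at 26/7; filling with it alone gives 5×26 = 130.
Optimal mix: 4×A + 1×D → length 40, value 147.

147 score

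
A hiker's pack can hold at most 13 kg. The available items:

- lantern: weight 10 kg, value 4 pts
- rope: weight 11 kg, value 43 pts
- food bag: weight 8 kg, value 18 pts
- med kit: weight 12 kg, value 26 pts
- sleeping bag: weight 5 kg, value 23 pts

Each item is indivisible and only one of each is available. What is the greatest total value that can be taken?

43 pts

Check high-value combinations within 13 kg:
- rope: weight 11, value 43
- food bag+sleeping bag: weight 8+5=13, value 18+23=41
- med kit: weight 12, value 26
- sleeping bag: weight 5, value 23
Best: 43 pts.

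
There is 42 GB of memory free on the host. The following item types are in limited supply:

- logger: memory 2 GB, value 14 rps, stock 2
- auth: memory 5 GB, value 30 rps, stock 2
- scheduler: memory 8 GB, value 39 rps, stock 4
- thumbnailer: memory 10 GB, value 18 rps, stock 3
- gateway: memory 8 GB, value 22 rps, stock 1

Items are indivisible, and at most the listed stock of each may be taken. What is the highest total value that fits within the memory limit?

Best selections within memory 42 and stock limits:
- 2×auth + 4×scheduler: memory 42, value 216
- 2×logger + 1×auth + 4×scheduler: memory 41, value 214
- 2×logger + 2×auth + 3×scheduler: memory 38, value 205
- 1×logger + 1×auth + 4×scheduler: memory 39, value 200
Best: 216 rps.

216 rps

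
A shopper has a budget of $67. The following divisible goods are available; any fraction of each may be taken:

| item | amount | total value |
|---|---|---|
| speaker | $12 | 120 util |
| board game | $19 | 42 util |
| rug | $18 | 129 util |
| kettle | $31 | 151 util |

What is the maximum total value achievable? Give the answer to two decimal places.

413.26

Take in order of value per unit:
- speaker (120/12 per unit): all 12 → value 120, running total 120.00
- rug (129/18 per unit): all 18 → value 129, running total 249.00
- kettle (151/31 per unit): all 31 → value 151, running total 400.00
- board game (42/19 per unit): 6 of 19 → value 6×42/19 = 13.2632, running total 413.26
Total 413.26.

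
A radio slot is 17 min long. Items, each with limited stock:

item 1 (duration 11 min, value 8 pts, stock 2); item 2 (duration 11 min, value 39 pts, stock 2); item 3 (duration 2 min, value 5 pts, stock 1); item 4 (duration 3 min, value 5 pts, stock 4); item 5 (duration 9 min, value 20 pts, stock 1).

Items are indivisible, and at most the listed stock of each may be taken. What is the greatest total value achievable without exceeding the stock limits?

49 pts

Top feasible selections:
- 1×item 2 + 1×item 3 + 1×item 4: duration 16, value 49
- 1×item 2 + 2×item 4: duration 17, value 49
Best: 49 pts.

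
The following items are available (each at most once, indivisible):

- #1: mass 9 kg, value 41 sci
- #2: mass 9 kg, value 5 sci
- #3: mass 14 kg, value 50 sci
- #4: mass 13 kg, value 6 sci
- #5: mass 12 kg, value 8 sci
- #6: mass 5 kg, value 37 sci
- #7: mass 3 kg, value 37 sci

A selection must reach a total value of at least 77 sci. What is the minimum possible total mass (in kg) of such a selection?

12

Subsets with value ≥ 77, sorted by total mass:
- #1+#7: mass 12, value 78
- #1+#6: mass 14, value 78
- #1+#6+#7: mass 17, value 115
- #3+#7: mass 17, value 87
Minimum mass: 12 kg.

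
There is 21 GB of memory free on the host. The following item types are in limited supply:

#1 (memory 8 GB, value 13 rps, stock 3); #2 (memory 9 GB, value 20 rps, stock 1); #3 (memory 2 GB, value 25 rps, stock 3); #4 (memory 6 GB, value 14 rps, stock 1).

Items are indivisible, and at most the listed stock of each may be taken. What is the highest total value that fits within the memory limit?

Top feasible selections:
- 1×#2 + 3×#3 + 1×#4: memory 21, value 109
- 1×#1 + 3×#3 + 1×#4: memory 20, value 102
- 1×#2 + 3×#3: memory 15, value 95
- 3×#3 + 1×#4: memory 12, value 89
Best: 109 rps.

109 rps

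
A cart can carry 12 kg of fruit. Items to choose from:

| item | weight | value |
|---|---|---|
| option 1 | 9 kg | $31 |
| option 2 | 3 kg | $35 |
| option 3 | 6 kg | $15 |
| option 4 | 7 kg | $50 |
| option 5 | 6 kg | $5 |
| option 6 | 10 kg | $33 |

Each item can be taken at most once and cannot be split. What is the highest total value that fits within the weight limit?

This is a 0/1 knapsack; check combinations near the capacity.
- option 2+option 4: weight 3+7=10, value 35+50=85
- option 1+option 2: weight 9+3=12, value 31+35=66
- option 4: weight 7, value 50
- option 2+option 3: weight 3+6=9, value 35+15=50
- option 2+option 5: weight 3+6=9, value 35+5=40
Best: $85.

$85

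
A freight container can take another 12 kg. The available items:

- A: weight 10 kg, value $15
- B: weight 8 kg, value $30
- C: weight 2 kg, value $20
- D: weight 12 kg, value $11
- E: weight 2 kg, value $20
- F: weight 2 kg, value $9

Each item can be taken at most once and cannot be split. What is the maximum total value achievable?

This is a 0/1 knapsack; check combinations near the capacity.
- B+C+E: weight 8+2+2=12, value 30+20+20=70
- B+C+F: weight 8+2+2=12, value 30+20+9=59
- B+E+F: weight 8+2+2=12, value 30+20+9=59
- B+C: weight 8+2=10, value 30+20=50
- B+E: weight 8+2=10, value 30+20=50
Best: $70.

$70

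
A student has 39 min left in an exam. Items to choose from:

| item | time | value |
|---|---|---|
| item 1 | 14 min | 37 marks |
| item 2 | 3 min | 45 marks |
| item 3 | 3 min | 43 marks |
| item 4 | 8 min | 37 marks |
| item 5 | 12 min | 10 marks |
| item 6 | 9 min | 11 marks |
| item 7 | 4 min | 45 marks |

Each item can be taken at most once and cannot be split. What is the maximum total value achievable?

207 marks

Check high-value combinations within 39 min:
- item 1+item 2+item 3+item 4+item 7: time 14+3+3+8+4=32, value 37+45+43+37+45=207
- item 2+item 3+item 4+item 5+item 6+item 7: time 3+3+8+12+9+4=39, value 45+43+37+10+11+45=191
- item 2+item 3+item 4+item 6+item 7: time 3+3+8+9+4=27, value 45+43+37+11+45=181
- item 1+item 2+item 3+item 6+item 7: time 14+3+3+9+4=33, value 37+45+43+11+45=181
Best: 207 marks.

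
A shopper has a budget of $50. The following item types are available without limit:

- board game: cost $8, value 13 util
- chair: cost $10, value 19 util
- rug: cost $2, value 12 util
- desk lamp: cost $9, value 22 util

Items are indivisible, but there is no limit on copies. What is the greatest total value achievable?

300 util

Best value-per-unit is rug at 12/2, and filling with it alone uses cost 25×2=50. No mix of the others beats 25×12 = 300.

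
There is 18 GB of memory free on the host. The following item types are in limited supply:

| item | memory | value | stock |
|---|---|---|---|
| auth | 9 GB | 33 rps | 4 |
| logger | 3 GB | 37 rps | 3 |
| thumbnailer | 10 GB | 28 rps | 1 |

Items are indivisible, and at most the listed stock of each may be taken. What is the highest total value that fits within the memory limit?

Best selections within memory 18 and stock limits:
- 1×auth + 3×logger: memory 18, value 144
- 3×logger: memory 9, value 111
- 1×auth + 2×logger: memory 15, value 107
Best: 144 rps.

144 rps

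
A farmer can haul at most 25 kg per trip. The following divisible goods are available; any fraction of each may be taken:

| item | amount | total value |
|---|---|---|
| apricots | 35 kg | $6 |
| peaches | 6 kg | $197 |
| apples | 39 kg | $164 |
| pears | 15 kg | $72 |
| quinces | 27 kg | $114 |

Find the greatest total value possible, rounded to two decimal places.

Take in order of value per unit:
- peaches (197/6 per unit): all 6 → value 197, running total 197.00
- pears (72/15 per unit): all 15 → value 72, running total 269.00
- quinces (114/27 per unit): 4 of 27 → value 4×114/27 = 16.8889, running total 285.89
Total 285.89.

285.89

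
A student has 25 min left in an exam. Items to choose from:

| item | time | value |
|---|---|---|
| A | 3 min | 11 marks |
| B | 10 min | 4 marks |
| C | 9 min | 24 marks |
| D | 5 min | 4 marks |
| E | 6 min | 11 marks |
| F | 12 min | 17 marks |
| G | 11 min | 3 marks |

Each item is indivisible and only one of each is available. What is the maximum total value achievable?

52 marks

Check high-value combinations within 25 min:
- A+C+F: time 3+9+12=24, value 11+24+17=52
- A+C+D+E: time 3+9+5+6=23, value 11+24+4+11=50
- A+C+E: time 3+9+6=18, value 11+24+11=46
- C+F: time 9+12=21, value 24+17=41
Best: 52 marks.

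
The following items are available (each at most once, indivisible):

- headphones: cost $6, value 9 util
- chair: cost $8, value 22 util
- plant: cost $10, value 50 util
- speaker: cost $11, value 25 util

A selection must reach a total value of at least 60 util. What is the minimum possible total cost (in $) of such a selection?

18

Subsets with value ≥ 60, sorted by total cost:
- chair+plant: cost 18, value 72
- plant+speaker: cost 21, value 75
Minimum cost: 18 $.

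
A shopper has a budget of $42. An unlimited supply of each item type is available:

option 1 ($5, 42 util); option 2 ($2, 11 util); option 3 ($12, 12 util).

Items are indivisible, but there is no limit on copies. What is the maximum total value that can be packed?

Best value-per-unit is option 1 at 42/5; filling with it alone gives 8×42 = 336.
Optimal mix: 8×option 1 + 1×option 2 → cost 42, value 347.

347 util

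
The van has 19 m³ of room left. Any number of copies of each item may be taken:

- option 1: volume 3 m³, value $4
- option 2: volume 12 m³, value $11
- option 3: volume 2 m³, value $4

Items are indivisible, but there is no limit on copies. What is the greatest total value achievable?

Best value-per-unit is option 3 at 4/2; filling with it alone gives 9×4 = 36.
Optimal mix: 1×option 1 + 8×option 3 → volume 19, value 36.

$36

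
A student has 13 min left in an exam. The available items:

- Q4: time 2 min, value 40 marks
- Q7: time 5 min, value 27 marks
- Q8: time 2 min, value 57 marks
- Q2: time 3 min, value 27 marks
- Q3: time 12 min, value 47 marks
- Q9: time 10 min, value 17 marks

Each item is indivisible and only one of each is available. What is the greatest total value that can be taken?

Check high-value combinations within 13 min:
- Q4+Q7+Q8+Q2: time 2+5+2+3=12, value 40+27+57+27=151
- Q4+Q8+Q2: time 2+2+3=7, value 40+57+27=124
- Q4+Q7+Q8: time 2+5+2=9, value 40+27+57=124
- Q7+Q8+Q2: time 5+2+3=10, value 27+57+27=111
Best: 151 marks.

151 marks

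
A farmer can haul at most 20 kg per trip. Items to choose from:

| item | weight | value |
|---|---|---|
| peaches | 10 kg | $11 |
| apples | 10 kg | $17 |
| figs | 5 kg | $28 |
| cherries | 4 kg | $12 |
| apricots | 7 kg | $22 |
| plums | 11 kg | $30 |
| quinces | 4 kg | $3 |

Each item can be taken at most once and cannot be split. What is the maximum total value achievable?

$70

Check high-value combinations within 20 kg:
- figs+cherries+plums: weight 5+4+11=20, value 28+12+30=70
- figs+cherries+apricots+quinces: weight 5+4+7+4=20, value 28+12+22+3=65
- figs+cherries+apricots: weight 5+4+7=16, value 28+12+22=62
Best: $70.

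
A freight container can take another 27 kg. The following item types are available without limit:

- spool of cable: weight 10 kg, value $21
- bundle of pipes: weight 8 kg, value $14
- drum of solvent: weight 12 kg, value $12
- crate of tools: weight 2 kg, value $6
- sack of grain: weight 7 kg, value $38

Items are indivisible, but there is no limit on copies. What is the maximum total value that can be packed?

$132

Best value-per-unit is sack of grain at 38/7; filling with it alone gives 3×38 = 114.
Optimal mix: 3×crate of tools + 3×sack of grain → weight 27, value 132.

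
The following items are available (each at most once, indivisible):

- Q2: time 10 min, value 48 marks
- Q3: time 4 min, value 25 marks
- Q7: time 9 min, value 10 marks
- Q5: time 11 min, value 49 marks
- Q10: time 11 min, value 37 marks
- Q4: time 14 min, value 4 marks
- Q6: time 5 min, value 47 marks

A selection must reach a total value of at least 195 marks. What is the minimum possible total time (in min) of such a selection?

41

Subsets with value ≥ 195, sorted by total time:
- Q2+Q3+Q5+Q10+Q6: time 41, value 206
- Q2+Q3+Q7+Q5+Q10+Q6: time 50, value 216
- Q2+Q3+Q5+Q10+Q4+Q6: time 55, value 210
- Q2+Q7+Q5+Q10+Q4+Q6: time 60, value 195
Minimum time: 41 min.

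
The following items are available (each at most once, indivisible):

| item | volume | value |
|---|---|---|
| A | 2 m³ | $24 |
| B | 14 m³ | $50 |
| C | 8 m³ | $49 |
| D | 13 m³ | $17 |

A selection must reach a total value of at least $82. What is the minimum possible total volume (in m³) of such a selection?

Subsets with value ≥ 82, sorted by total volume:
- B+C: volume 22, value 99
- A+C+D: volume 23, value 90
- A+B+C: volume 24, value 123
- A+B+D: volume 29, value 91
Minimum volume: 22 m³.

22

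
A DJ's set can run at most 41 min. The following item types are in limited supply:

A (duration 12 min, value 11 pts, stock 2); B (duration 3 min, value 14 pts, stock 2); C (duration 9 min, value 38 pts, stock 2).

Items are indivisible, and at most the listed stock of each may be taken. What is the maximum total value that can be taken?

115 pts

Top feasible selections:
- 1×A + 2×B + 2×C: duration 36, value 115
- 2×B + 2×C: duration 24, value 104
Best: 115 pts.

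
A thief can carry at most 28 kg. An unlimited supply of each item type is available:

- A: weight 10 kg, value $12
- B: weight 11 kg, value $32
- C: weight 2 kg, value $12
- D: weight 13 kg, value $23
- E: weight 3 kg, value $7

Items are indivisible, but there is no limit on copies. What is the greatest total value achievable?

Best value-per-unit is C at 12/2, and filling with it alone uses weight 14×2=28. No mix of the others beats 14×12 = 168.

$168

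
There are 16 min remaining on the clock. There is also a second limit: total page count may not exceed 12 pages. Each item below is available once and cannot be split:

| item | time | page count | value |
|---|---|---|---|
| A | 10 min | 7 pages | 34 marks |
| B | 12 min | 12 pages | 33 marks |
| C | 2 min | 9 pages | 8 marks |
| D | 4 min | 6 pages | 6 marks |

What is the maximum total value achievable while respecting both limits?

34 marks

Feasible sets respecting both limits:
- A: time 10, page count 7, value 34
- B: time 12, page count 12, value 33
- C: time 2, page count 9, value 8
- D: time 4, page count 6, value 6
Best: 34 marks.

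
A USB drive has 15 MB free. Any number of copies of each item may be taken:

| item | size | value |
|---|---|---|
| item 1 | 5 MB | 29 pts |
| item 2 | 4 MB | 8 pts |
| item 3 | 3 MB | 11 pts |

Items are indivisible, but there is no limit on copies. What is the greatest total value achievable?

87 pts

Best value-per-unit is item 1 at 29/5, and filling with it alone uses size 3×5=15. No mix of the others beats 3×29 = 87.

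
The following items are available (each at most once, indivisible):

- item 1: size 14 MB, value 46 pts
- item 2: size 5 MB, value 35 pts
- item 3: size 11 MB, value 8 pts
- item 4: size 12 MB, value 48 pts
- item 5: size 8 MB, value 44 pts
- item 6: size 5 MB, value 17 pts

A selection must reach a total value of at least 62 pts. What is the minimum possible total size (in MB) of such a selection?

13

Subsets with value ≥ 62, sorted by total size:
- item 2+item 5: size 13, value 79
- item 2+item 4: size 17, value 83
- item 4+item 6: size 17, value 65
Minimum size: 13 MB.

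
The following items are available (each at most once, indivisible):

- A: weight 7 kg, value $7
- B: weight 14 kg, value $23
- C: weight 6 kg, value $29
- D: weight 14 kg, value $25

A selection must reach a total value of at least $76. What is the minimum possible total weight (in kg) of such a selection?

Subsets with value ≥ 76, sorted by total weight:
- B+C+D: weight 34, value 77
- A+B+C+D: weight 41, value 84
Minimum weight: 34 kg.

34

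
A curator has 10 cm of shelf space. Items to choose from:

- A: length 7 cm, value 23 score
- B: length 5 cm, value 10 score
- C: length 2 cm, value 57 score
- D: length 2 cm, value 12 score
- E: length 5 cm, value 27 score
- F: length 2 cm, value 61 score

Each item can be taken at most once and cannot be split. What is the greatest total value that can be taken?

145 score

This is a 0/1 knapsack; check combinations near the capacity.
- C+E+F: length 2+5+2=9, value 57+27+61=145
- C+D+F: length 2+2+2=6, value 57+12+61=130
- B+C+F: length 5+2+2=9, value 10+57+61=128
- C+F: length 2+2=4, value 57+61=118
- D+E+F: length 2+5+2=9, value 12+27+61=100
Best: 145 score.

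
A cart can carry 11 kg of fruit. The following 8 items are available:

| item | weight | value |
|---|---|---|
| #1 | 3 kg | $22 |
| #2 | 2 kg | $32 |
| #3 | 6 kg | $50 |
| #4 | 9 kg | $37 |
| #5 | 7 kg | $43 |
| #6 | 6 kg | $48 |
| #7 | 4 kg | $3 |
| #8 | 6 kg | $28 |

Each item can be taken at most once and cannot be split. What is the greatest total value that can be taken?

Check high-value combinations within 11 kg:
- #1+#2+#3: weight 3+2+6=11, value 22+32+50=104
- #1+#2+#6: weight 3+2+6=11, value 22+32+48=102
- #2+#3: weight 2+6=8, value 32+50=82
Best: $104.

$104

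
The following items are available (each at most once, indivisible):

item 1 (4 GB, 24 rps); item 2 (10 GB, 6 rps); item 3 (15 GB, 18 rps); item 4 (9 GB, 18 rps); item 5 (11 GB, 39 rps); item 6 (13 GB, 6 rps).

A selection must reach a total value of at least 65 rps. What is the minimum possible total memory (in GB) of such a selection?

Subsets with value ≥ 65, sorted by total memory:
- item 1+item 4+item 5: memory 24, value 81
- item 1+item 2+item 5: memory 25, value 69
Minimum memory: 24 GB.

24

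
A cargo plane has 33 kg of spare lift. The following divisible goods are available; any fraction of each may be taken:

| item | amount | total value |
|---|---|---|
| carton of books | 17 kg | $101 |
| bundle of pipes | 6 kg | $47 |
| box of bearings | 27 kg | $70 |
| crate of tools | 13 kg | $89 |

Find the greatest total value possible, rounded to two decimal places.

Take in order of value per unit:
- bundle of pipes (47/6 per unit): all 6 → value 47, running total 47.00
- crate of tools (89/13 per unit): all 13 → value 89, running total 136.00
- carton of books (101/17 per unit): 14 of 17 → value 14×101/17 = 83.1765, running total 219.18
Total 219.18.

219.18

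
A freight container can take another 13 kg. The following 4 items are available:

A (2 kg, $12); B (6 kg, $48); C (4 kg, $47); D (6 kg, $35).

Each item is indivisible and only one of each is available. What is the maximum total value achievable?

$107

This is a 0/1 knapsack; check combinations near the capacity.
- A+B+C: weight 2+6+4=12, value 12+48+47=107
- B+C: weight 6+4=10, value 48+47=95
- A+C+D: weight 2+4+6=12, value 12+47+35=94
- B+D: weight 6+6=12, value 48+35=83
Best: $107.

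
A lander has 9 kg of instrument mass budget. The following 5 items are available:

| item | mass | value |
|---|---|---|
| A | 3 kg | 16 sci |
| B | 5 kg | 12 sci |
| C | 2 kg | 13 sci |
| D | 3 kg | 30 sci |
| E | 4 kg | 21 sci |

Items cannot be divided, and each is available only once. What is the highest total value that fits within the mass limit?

64 sci

Check high-value combinations within 9 kg:
- C+D+E: mass 2+3+4=9, value 13+30+21=64
- A+C+D: mass 3+2+3=8, value 16+13+30=59
- D+E: mass 3+4=7, value 30+21=51
- A+C+E: mass 3+2+4=9, value 16+13+21=50
Best: 64 sci.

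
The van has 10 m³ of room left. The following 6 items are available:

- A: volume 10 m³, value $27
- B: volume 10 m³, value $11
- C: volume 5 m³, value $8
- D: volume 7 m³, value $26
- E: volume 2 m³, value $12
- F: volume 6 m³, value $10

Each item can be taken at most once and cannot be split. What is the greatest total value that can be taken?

This is a 0/1 knapsack; check combinations near the capacity.
- D+E: volume 7+2=9, value 26+12=38
- A: volume 10, value 27
- D: volume 7, value 26
Best: $38.

$38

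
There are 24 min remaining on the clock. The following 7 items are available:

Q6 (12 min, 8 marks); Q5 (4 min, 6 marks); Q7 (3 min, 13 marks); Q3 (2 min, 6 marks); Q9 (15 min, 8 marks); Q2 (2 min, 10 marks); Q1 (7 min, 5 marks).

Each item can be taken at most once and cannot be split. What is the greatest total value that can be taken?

43 marks

Check high-value combinations within 24 min:
- Q6+Q5+Q7+Q3+Q2: time 12+4+3+2+2=23, value 8+6+13+6+10=43
- Q5+Q7+Q3+Q2+Q1: time 4+3+2+2+7=18, value 6+13+6+10+5=40
- Q6+Q7+Q3+Q2: time 12+3+2+2=19, value 8+13+6+10=37
Best: 43 marks.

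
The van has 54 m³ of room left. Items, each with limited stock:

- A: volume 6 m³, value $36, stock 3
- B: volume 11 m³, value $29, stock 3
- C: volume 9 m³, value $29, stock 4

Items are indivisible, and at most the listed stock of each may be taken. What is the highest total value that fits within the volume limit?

$224

Best selections within volume 54 and stock limits:
- 3×A + 4×C: volume 54, value 224
- 3×A + 3×C: volume 45, value 195
Best: $224.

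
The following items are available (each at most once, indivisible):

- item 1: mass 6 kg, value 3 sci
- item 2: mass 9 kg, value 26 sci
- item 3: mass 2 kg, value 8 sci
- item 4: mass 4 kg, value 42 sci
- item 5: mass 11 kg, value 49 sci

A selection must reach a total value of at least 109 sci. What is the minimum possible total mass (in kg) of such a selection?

Subsets with value ≥ 109, sorted by total mass:
- item 2+item 4+item 5: mass 24, value 117
- item 2+item 3+item 4+item 5: mass 26, value 125
Minimum mass: 24 kg.

24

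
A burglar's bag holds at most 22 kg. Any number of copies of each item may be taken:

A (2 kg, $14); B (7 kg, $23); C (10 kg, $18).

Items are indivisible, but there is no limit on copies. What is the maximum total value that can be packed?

$154

Best value-per-unit is A at 14/2, and filling with it alone uses weight 11×2=22. No mix of the others beats 11×14 = 154.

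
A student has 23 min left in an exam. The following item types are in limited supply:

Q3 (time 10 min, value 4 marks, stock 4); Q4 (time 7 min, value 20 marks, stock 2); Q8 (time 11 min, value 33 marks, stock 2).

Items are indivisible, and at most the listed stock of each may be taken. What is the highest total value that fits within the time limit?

Top feasible selections:
- 2×Q8: time 22, value 66
- 1×Q4 + 1×Q8: time 18, value 53
Best: 66 marks.

66 marks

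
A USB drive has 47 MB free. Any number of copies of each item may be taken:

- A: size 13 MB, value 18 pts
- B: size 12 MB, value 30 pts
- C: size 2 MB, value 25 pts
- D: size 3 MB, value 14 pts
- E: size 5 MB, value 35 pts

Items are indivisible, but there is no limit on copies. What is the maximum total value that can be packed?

575 pts

Best value-per-unit is C at 25/2, and filling with it alone uses size 23×2=46. No mix of the others beats 23×25 = 575.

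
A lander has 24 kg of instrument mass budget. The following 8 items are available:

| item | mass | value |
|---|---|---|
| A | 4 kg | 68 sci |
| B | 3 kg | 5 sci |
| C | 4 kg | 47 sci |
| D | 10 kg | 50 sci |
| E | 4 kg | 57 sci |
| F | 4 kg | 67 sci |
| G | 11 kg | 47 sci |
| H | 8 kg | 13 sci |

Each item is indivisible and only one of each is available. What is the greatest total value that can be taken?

Check high-value combinations within 24 kg:
- A+C+E+F+H: mass 4+4+4+4+8=24, value 68+47+57+67+13=252
- A+B+C+E+F: mass 4+3+4+4+4=19, value 68+5+47+57+67=244
- A+D+E+F: mass 4+10+4+4=22, value 68+50+57+67=242
Best: 252 sci.

252 sci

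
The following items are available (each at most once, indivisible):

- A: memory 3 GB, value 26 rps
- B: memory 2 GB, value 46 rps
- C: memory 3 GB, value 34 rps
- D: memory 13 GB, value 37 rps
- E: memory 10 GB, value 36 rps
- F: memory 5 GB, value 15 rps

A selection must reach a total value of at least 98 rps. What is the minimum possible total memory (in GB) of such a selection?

Subsets with value ≥ 98, sorted by total memory:
- A+B+C: memory 8, value 106
- A+B+C+F: memory 13, value 121
- B+C+E: memory 15, value 116
- A+B+E: memory 15, value 108
Minimum memory: 8 GB.

8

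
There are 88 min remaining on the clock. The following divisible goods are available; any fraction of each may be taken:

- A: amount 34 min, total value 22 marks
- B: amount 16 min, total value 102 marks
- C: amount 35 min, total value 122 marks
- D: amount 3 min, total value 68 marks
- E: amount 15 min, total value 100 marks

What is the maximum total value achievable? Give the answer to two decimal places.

Take in order of value per unit:
- D (68/3 per unit): all 3 → value 68, running total 68.00
- E (100/15 per unit): all 15 → value 100, running total 168.00
- B (102/16 per unit): all 16 → value 102, running total 270.00
- C (122/35 per unit): all 35 → value 122, running total 392.00
- A (22/34 per unit): 19 of 34 → value 19×22/34 = 12.2941, running total 404.29
Total 404.29.

404.29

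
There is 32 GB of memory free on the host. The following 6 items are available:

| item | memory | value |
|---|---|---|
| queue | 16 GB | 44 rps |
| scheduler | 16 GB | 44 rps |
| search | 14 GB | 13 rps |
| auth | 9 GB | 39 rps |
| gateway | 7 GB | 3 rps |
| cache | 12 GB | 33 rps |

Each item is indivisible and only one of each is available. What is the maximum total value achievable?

This is a 0/1 knapsack; check combinations near the capacity.
- queue+scheduler: memory 16+16=32, value 44+44=88
- queue+auth+gateway: memory 16+9+7=32, value 44+39+3=86
- scheduler+auth+gateway: memory 16+9+7=32, value 44+39+3=86
- queue+auth: memory 16+9=25, value 44+39=83
- scheduler+auth: memory 16+9=25, value 44+39=83
Best: 88 rps.

88 rps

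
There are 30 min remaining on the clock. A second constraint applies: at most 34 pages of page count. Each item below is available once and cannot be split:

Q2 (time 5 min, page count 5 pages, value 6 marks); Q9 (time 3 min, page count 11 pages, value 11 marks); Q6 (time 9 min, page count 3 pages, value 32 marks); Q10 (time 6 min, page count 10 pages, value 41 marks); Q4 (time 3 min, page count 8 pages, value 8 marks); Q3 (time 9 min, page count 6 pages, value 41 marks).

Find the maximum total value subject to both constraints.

Feasible sets respecting both limits:
- Q9+Q6+Q10+Q3: time 27, page count 30, value 125
- Q6+Q10+Q4+Q3: time 27, page count 27, value 122
- Q2+Q6+Q10+Q3: time 29, page count 24, value 120
Best: 125 marks.

125 marks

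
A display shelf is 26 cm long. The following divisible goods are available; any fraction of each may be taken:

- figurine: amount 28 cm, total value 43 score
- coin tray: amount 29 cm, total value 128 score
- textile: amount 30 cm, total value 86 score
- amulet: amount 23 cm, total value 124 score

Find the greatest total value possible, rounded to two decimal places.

137.24

Take in order of value per unit:
- amulet (124/23 per unit): all 23 → value 124, running total 124.00
- coin tray (128/29 per unit): 3 of 29 → value 3×128/29 = 13.2414, running total 137.24
Total 137.24.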